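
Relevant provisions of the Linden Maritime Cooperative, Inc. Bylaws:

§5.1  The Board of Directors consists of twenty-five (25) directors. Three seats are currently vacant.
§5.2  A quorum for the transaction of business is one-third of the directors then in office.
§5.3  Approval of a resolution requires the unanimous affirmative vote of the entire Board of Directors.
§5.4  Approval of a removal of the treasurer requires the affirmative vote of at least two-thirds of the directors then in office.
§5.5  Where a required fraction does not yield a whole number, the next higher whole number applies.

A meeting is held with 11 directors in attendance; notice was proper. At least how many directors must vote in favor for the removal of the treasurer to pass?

The removal of the treasurer requires two-thirds of the directors then in office (22).
2/3 of 22 = 14.67, rounded up to 15.
(Only 11 can vote, so the removal of the treasurer cannot pass at this meeting, but the required vote is still 15.)

15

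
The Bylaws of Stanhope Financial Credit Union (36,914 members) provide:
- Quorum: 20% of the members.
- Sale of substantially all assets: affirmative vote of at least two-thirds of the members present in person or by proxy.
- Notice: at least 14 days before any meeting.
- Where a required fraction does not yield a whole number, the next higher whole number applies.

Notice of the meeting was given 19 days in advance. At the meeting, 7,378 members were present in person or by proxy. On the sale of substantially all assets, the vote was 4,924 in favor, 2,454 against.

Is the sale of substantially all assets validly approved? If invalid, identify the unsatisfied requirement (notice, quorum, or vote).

Invalid — quorum requirement not satisfied.

Notice: 19 days given; 14 required. Satisfied.
Quorum: 20% of 36,914 = 7,382.80, rounded up to 7,383; 7,378 present. Not satisfied.
Vote: requires two-thirds of those present (7,378); 2/3 of 7378 = 4918.67, rounded up to 4919, so 4,919 needed; 4,924 in favor. Satisfied.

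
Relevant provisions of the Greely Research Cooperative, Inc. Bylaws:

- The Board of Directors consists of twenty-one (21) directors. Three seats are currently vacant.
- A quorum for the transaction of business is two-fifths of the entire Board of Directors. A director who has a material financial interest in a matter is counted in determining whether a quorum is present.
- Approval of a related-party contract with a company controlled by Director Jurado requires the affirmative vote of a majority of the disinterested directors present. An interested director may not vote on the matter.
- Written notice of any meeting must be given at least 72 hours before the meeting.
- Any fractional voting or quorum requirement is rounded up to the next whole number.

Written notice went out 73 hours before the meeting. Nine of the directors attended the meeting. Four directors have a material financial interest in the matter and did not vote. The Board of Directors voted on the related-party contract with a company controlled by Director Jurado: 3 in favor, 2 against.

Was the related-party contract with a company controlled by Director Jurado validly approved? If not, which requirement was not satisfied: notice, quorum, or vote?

Valid — all requirements satisfied.

Notice: 73 hours given; 72 required (73 ≥ 72). Satisfied.
Quorum: 9 present (interested directors count toward quorum); quorum is 9. Satisfied.
Vote: the related-party contract with a company controlled by Director Jurado requires a majority of the disinterested directors present (9 − 4 = 5). A majority of 5 is 3, so 3 affirmative votes are needed; 3 voted in favor. Satisfied.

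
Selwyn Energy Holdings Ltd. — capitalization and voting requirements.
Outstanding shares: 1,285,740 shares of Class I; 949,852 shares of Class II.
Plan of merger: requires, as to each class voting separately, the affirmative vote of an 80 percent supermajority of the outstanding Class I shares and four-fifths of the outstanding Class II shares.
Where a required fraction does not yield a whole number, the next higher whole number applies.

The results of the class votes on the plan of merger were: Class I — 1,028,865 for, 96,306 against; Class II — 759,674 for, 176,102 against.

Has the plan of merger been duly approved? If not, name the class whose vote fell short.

Class I: 4/5 of 1285740 = 1028592; 1,028,592 required, 1,028,865 in favor — approved.
Class II: 4/5 of 949852 = 759881.60, rounded up to 759882; 759,882 required, 759,674 in favor — not approved.

Not approved — the Class II shares did not give the required vote.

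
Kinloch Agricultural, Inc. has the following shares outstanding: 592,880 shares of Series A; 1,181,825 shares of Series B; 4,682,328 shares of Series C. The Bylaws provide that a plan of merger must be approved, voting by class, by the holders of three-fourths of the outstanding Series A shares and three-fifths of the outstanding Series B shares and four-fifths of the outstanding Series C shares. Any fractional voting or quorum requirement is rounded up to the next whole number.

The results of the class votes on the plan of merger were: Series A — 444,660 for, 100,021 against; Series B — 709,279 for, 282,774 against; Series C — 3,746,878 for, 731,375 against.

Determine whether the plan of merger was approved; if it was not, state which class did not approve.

Series A: 3/4 of 592880 = 444660; 444,660 required, 444,660 in favor — approved.
Series B: 3/5 of 1181825 = 709095; 709,095 required, 709,279 in favor — approved.
Series C: 4/5 of 4682328 = 3745862.40, rounded up to 3745863; 3,745,863 required, 3,746,878 in favor — approved.

Approved — every class gave the required vote.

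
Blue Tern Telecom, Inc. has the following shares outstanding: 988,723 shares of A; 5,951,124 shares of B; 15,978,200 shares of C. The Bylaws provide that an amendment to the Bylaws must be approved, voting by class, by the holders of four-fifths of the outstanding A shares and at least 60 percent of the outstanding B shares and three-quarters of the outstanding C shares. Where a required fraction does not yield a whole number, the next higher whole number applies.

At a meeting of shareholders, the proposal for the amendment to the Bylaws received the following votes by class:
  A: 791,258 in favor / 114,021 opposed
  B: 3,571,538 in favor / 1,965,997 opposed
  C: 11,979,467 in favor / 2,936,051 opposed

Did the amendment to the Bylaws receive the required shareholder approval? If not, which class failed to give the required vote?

A: 4/5 of 988723 = 790978.40, rounded up to 790979; 790,979 required, 791,258 in favor — approved.
B: 3/5 of 5951124 = 3570674.40, rounded up to 3570675; 3,570,675 required, 3,571,538 in favor — approved.
C: 3/4 of 15978200 = 11983650; 11,983,650 required, 11,979,467 in favor — not approved.

Not approved — the C shares did not give the required vote.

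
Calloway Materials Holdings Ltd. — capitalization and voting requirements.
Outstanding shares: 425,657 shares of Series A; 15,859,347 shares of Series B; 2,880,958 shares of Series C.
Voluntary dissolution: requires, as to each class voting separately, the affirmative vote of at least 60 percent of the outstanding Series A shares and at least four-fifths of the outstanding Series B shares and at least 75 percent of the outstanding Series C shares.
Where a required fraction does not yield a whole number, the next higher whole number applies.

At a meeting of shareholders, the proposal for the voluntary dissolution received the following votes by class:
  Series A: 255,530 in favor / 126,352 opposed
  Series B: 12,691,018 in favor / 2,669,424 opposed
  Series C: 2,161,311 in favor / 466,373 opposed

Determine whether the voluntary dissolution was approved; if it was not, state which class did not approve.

Approved — every class gave the required vote.

Series A: 3/5 of 425657 = 255394.20, rounded up to 255395; 255,395 required, 255,530 in favor — approved.
Series B: 4/5 of 15859347 = 12687477.60, rounded up to 12687478; 12,687,478 required, 12,691,018 in favor — approved.
Series C: 3/4 of 2880958 = 2160718.50, rounded up to 2160719; 2,160,719 required, 2,161,311 in favor — approved.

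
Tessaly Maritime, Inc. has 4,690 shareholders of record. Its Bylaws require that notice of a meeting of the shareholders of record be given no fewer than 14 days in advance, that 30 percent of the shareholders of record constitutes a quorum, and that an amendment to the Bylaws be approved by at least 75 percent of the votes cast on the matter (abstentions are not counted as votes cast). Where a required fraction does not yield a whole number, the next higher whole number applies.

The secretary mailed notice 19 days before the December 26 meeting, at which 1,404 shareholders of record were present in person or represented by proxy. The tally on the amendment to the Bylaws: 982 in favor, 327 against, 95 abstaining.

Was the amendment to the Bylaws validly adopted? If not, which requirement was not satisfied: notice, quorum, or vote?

Notice: 19 days given; 14 required. Satisfied.
Quorum: 30% of 4,690 = 1,407; 1,404 present. Not satisfied.
Vote: requires three-fourths of the votes cast (1,404 − 95 abstaining = 1,309); 3/4 of 1309 = 981.75, rounded up to 982, so 982 needed; 982 in favor. Satisfied.

Invalid — quorum requirement not satisfied.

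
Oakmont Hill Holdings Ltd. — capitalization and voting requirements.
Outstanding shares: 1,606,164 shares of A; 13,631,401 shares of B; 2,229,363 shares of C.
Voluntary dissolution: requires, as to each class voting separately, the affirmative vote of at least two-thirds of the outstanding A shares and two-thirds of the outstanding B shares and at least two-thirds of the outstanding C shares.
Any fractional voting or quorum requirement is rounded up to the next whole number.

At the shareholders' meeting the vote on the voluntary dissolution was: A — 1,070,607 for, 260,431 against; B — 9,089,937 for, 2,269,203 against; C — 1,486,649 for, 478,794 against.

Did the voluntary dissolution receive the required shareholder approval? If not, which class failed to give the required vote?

Not approved — the A shares did not give the required vote.

A: 2/3 of 1606164 = 1070776; 1,070,776 required, 1,070,607 in favor — not approved.
B: 2/3 of 13631401 = 9087600.67, rounded up to 9087601; 9,087,601 required, 9,089,937 in favor — approved.
C: 2/3 of 2229363 = 1486242; 1,486,242 required, 1,486,649 in favor — approved.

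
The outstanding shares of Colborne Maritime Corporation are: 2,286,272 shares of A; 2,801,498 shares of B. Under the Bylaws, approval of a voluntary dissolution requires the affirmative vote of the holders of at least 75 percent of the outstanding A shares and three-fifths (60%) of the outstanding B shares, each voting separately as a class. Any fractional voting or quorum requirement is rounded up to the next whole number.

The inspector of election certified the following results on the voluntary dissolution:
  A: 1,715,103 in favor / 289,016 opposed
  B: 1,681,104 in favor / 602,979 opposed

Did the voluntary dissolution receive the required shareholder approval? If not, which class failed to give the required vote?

A: 3/4 of 2286272 = 1714704; 1,714,704 required, 1,715,103 in favor — approved.
B: 3/5 of 2801498 = 1680898.80, rounded up to 1680899; 1,680,899 required, 1,681,104 in favor — approved.

Approved — every class gave the required vote.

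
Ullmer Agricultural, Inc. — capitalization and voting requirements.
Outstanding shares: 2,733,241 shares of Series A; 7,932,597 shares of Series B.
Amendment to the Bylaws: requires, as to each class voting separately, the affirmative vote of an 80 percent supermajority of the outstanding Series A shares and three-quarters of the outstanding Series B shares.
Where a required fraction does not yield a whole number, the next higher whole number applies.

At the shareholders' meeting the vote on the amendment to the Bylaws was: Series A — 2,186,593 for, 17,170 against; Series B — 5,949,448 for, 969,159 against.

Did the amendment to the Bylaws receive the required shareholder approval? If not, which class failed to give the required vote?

Series A: 4/5 of 2733241 = 2186592.80, rounded up to 2186593; 2,186,593 required, 2,186,593 in favor — approved.
Series B: 3/4 of 7932597 = 5949447.75, rounded up to 5949448; 5,949,448 required, 5,949,448 in favor — approved.

Approved — every class gave the required vote.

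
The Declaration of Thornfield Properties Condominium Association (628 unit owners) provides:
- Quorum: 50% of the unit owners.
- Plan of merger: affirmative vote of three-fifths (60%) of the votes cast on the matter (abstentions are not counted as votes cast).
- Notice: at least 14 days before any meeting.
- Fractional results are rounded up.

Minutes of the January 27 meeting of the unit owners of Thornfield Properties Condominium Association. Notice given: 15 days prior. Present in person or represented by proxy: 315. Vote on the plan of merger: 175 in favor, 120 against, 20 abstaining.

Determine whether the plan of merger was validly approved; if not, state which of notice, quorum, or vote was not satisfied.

Notice: 15 days given; 14 required. Satisfied.
Quorum: 50% of 628 = 314; 315 present. Satisfied.
Vote: requires three-fifths of the votes cast (315 − 20 abstaining = 295); 3/5 of 295 = 177, so 177 needed; 175 in favor. Not satisfied.

Invalid — vote requirement not satisfied.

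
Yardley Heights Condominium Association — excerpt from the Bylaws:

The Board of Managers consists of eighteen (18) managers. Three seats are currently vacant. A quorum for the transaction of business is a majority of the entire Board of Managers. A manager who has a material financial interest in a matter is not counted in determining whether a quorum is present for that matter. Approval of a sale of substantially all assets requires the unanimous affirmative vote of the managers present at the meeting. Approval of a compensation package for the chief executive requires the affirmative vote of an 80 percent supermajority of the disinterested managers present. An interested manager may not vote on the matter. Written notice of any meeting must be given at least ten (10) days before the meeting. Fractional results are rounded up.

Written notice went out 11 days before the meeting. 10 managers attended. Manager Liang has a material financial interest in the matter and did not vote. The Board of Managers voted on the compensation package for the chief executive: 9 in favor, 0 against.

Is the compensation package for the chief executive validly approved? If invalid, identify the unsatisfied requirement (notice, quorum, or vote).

Notice: 11 days given; 10 required (11 ≥ 10). Satisfied.
Quorum: 10 present, but the 1 interested manager does not count, leaving 9. Quorum is 10. Not satisfied.
Vote: the compensation package for the chief executive requires four-fifths of the disinterested managers present (10 − 1 = 9). 4/5 of 9 = 7.20, rounded up to 8, so 8 affirmative votes are needed; 9 voted in favor. Satisfied. (Moot — without a quorum no business can be validly transacted.)

Invalid — quorum requirement not satisfied.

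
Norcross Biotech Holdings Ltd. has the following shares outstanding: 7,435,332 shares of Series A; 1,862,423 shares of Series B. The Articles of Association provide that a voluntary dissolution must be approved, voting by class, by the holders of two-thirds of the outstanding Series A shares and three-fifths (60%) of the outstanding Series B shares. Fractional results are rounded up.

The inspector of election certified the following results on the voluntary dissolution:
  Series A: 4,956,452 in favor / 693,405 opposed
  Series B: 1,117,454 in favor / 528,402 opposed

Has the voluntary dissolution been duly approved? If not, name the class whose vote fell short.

Not approved — the Series A shares did not give the required vote.

Series A: 2/3 of 7435332 = 4956888; 4,956,888 required, 4,956,452 in favor — not approved.
Series B: 3/5 of 1862423 = 1117453.80, rounded up to 1117454; 1,117,454 required, 1,117,454 in favor — approved.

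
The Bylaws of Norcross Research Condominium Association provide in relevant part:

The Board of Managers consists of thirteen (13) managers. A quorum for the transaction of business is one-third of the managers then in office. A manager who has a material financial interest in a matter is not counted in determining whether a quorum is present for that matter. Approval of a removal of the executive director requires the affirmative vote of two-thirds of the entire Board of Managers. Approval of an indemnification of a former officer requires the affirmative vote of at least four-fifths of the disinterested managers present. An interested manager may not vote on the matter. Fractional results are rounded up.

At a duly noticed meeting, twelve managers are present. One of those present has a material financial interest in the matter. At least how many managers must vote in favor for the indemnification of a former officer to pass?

9

The indemnification of a former officer requires four-fifths of the disinterested managers present (12 − 1 = 11).
4/5 of 11 = 8.80, rounded up to 9.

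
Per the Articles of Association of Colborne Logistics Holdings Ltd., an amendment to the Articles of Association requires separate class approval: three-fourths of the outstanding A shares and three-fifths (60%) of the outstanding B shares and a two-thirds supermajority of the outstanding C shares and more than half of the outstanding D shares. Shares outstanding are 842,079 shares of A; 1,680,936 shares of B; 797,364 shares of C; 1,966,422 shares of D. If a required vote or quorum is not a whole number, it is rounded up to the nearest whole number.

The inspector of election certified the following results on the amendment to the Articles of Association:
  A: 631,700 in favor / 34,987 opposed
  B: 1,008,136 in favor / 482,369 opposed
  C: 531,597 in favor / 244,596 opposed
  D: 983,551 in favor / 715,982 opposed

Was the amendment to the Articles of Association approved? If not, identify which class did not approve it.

A: 3/4 of 842079 = 631559.25, rounded up to 631560; 631,560 required, 631,700 in favor — approved.
B: 3/5 of 1680936 = 1008561.60, rounded up to 1008562; 1,008,562 required, 1,008,136 in favor — not approved.
C: 2/3 of 797364 = 531576; 531,576 required, 531,597 in favor — approved.
D: a majority of 1966422 is 983212; 983,212 required, 983,551 in favor — approved.

Not approved — the B shares did not give the required vote.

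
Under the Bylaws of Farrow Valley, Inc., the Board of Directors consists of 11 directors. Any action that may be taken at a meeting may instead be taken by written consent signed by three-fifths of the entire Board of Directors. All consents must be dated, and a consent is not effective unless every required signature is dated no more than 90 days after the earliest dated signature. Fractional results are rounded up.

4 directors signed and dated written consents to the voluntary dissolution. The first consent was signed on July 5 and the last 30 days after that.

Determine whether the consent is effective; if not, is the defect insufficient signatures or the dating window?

Signatures required: three-fifths of 11 — 3/5 of 11 = 6.60, rounded up to 7, so 7 needed; 4 signed. Insufficient.
Dating window: the latest signature is 30 days after the earliest; the limit is 90 days. Within the window.

Not effective — insufficient signatures.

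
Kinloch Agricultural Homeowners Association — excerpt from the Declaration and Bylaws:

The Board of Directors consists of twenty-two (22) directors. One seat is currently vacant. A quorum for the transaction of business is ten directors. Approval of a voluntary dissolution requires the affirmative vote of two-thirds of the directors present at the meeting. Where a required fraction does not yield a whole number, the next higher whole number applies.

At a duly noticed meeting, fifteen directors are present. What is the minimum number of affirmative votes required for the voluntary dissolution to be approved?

10

The voluntary dissolution requires two-thirds of the directors present (15).
2/3 of 15 = 10.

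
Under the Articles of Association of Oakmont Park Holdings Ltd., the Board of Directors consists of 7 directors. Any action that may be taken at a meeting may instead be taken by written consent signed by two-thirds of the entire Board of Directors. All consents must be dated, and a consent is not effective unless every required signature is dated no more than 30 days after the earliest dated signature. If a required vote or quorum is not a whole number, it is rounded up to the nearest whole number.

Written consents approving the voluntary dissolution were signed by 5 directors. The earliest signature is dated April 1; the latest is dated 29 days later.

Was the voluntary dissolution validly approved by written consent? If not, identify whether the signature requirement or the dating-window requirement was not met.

Signatures required: two-thirds of 7 — 2/3 of 7 = 4.67, rounded up to 5, so 5 needed; 5 signed. Sufficient.
Dating window: the latest signature is 29 days after the earliest; the limit is 30 days. Within the window.

Effective — both the signature and dating-window requirements are satisfied.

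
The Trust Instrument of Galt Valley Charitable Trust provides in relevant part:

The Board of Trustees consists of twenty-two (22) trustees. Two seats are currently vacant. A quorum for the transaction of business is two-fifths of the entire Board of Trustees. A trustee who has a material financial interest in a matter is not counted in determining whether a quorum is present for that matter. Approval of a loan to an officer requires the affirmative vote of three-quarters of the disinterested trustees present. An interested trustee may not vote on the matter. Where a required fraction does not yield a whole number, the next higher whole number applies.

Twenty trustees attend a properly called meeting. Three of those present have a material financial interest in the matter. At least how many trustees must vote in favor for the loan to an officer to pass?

13

The loan to an officer requires three-fourths of the disinterested trustees present (20 − 3 = 17).
3/4 of 17 = 12.75, rounded up to 13.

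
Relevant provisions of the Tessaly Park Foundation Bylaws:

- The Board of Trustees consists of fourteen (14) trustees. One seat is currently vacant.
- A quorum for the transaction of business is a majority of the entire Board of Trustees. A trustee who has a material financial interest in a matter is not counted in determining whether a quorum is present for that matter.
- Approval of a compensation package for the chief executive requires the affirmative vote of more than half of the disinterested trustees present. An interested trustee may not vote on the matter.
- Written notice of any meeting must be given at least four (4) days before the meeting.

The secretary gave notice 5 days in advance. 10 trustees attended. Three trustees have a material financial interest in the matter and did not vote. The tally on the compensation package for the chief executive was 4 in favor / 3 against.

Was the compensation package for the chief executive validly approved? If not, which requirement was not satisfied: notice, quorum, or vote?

Notice: 5 days given; 4 required (5 ≥ 4). Satisfied.
Quorum: 10 present, but the 3 interested trustees do not count, leaving 7. Quorum is 8. Not satisfied.
Vote: the compensation package for the chief executive requires a majority of the disinterested trustees present (10 − 3 = 7). A majority of 7 is 4, so 4 affirmative votes are needed; 4 voted in favor. Satisfied. (Moot — without a quorum no business can be validly transacted.)

Invalid — quorum requirement not satisfied.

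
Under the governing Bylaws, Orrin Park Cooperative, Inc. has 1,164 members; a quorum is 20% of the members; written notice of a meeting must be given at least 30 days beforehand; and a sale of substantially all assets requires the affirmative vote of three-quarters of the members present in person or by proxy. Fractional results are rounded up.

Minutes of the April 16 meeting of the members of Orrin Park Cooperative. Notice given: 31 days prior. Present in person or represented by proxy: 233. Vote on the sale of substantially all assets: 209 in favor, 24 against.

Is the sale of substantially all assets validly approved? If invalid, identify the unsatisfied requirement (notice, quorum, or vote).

Notice: 31 days given; 30 required. Satisfied.
Quorum: 20% of 1,164 = 232.80, rounded up to 233; 233 present. Satisfied.
Vote: requires three-fourths of those present (233); 3/4 of 233 = 174.75, rounded up to 175, so 175 needed; 209 in favor. Satisfied.

Valid — all requirements satisfied.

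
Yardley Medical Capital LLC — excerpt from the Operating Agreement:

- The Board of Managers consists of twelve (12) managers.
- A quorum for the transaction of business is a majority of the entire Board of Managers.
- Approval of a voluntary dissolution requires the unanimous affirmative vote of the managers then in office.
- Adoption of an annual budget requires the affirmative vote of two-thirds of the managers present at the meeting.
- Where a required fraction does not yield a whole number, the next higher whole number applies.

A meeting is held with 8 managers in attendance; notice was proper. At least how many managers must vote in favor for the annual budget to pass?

6

The annual budget requires two-thirds of the managers present (8).
2/3 of 8 = 5.33, rounded up to 6.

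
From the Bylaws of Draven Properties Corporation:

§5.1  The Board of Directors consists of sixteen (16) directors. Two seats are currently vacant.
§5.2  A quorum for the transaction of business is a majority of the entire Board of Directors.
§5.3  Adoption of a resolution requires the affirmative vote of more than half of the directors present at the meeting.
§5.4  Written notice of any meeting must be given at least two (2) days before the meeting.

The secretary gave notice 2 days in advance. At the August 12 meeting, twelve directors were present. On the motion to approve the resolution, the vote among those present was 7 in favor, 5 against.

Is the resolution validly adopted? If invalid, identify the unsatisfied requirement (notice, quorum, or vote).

Notice: 2 days given; 2 required (2 ≥ 2). Satisfied.
Quorum: 12 present; quorum is 9. Satisfied.
Vote: the resolution requires a majority of the directors present (12). A majority of 12 is 7, so 7 affirmative votes are needed; 7 voted in favor. Satisfied.

Valid — all requirements satisfied.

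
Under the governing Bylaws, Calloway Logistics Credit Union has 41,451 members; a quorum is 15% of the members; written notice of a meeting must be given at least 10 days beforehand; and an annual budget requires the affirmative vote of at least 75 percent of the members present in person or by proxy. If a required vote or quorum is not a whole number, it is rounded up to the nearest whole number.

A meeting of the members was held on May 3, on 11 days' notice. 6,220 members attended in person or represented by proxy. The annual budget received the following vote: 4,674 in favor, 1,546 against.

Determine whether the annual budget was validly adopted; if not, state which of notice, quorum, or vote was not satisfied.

Notice: 11 days given; 10 required. Satisfied.
Quorum: 15% of 41,451 = 6,217.65, rounded up to 6,218; 6,220 present. Satisfied.
Vote: requires three-fourths of those present (6,220); 3/4 of 6220 = 4665, so 4,665 needed; 4,674 in favor. Satisfied.

Valid — all requirements satisfied.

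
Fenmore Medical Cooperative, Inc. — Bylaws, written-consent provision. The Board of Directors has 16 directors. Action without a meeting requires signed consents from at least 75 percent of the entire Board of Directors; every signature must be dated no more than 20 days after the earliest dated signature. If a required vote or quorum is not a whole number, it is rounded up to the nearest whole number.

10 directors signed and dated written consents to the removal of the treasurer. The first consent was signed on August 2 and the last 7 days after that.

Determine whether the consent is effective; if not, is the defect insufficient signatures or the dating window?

Signatures required: at least 75 percent of 16 — 3/4 of 16 = 12, so 12 needed; 10 signed. Insufficient.
Dating window: the latest signature is 7 days after the earliest; the limit is 20 days. Within the window.

Not effective — insufficient signatures.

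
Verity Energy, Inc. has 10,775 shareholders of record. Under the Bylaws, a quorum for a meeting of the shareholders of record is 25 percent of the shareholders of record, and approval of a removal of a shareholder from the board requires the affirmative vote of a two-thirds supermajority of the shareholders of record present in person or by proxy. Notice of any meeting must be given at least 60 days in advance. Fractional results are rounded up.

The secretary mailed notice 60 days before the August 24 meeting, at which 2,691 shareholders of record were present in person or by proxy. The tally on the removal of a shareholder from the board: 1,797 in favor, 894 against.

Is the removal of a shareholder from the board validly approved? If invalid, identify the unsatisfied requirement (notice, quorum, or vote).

Notice: 60 days given; 60 required. Satisfied.
Quorum: 25% of 10,775 = 2,693.75, rounded up to 2,694; 2,691 present. Not satisfied.
Vote: requires two-thirds of those present (2,691); 2/3 of 2691 = 1794, so 1,794 needed; 1,797 in favor. Satisfied.

Invalid — quorum requirement not satisfied.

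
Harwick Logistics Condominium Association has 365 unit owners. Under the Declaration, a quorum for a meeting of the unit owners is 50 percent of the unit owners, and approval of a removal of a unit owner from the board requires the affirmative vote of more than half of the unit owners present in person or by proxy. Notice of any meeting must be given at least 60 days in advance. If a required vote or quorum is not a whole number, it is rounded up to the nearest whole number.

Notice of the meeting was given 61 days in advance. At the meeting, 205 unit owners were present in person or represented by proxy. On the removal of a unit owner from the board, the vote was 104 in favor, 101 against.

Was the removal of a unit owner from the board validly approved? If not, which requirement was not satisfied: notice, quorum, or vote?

Notice: 61 days given; 60 required. Satisfied.
Quorum: 50% of 365 = 182.50, rounded up to 183; 205 present. Satisfied.
Vote: requires a majority of those present (205); a majority of 205 is 103, so 103 needed; 104 in favor. Satisfied.

Valid — all requirements satisfied.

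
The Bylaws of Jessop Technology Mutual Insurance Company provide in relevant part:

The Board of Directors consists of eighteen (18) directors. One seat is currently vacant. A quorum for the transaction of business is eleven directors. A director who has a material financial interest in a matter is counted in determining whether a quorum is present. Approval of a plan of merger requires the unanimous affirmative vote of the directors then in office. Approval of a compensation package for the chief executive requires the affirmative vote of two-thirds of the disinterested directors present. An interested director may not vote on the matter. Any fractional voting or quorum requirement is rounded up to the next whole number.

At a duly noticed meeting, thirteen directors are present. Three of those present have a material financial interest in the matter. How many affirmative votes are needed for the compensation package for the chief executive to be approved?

7

The compensation package for the chief executive requires two-thirds of the disinterested directors present (13 − 3 = 10).
2/3 of 10 = 6.67, rounded up to 7.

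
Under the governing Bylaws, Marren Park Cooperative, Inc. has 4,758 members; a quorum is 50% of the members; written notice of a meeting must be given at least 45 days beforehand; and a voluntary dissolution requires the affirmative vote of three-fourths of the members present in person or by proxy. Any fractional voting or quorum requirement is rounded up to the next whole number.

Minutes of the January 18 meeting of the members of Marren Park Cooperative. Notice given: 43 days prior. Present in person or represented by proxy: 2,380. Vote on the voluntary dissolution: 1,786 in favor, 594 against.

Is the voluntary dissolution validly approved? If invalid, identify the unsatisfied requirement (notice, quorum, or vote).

Invalid — notice requirement not satisfied.

Notice: 43 days given; 45 required. Not satisfied.
Quorum: 50% of 4,758 = 2,379; 2,380 present. Satisfied.
Vote: requires three-fourths of those present (2,380); 3/4 of 2380 = 1785, so 1,785 needed; 1,786 in favor. Satisfied.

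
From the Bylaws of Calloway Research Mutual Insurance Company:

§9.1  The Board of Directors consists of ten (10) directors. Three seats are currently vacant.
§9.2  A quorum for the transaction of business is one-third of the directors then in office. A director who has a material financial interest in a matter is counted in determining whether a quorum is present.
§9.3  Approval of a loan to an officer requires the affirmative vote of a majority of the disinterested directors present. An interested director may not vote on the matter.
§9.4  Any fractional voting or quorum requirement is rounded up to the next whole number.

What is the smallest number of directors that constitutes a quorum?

1/3 of 7 = 2.33, rounded up to 3.

3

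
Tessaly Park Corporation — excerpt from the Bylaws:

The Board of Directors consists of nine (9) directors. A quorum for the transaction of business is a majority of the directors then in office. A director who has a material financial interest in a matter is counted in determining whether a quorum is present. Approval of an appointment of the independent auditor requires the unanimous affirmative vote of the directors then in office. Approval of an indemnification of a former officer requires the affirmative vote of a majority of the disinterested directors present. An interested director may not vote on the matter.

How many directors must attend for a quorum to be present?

A majority of 9 is 5.

5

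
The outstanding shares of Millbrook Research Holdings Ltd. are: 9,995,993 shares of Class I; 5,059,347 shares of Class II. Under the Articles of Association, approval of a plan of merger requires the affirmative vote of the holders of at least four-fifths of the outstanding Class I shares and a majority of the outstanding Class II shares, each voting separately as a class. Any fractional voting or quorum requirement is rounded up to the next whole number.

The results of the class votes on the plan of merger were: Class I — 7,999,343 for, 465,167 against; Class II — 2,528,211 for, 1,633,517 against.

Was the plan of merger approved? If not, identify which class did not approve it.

Not approved — the Class II shares did not give the required vote.

Class I: 4/5 of 9995993 = 7996794.40, rounded up to 7996795; 7,996,795 required, 7,999,343 in favor — approved.
Class II: a majority of 5059347 is 2529674; 2,529,674 required, 2,528,211 in favor — not approved.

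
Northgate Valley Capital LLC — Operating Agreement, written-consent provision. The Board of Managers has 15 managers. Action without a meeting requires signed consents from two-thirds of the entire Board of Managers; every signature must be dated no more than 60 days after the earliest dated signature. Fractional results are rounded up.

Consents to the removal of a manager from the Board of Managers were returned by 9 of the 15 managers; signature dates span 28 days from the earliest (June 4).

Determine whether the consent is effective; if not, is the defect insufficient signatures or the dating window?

Not effective — insufficient signatures.

Signatures required: two-thirds of 15 — 2/3 of 15 = 10, so 10 needed; 9 signed. Insufficient.
Dating window: the latest signature is 28 days after the earliest; the limit is 60 days. Within the window.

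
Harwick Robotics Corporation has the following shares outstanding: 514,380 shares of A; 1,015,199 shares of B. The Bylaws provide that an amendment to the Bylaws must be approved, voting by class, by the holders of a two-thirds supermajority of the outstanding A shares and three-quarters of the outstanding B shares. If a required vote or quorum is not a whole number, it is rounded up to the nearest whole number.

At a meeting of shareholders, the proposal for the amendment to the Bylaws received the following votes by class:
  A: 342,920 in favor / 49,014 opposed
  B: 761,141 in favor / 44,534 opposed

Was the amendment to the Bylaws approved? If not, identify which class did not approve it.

Not approved — the B shares did not give the required vote.

A: 2/3 of 514380 = 342920; 342,920 required, 342,920 in favor — approved.
B: 3/4 of 1015199 = 761399.25, rounded up to 761400; 761,400 required, 761,141 in favor — not approved.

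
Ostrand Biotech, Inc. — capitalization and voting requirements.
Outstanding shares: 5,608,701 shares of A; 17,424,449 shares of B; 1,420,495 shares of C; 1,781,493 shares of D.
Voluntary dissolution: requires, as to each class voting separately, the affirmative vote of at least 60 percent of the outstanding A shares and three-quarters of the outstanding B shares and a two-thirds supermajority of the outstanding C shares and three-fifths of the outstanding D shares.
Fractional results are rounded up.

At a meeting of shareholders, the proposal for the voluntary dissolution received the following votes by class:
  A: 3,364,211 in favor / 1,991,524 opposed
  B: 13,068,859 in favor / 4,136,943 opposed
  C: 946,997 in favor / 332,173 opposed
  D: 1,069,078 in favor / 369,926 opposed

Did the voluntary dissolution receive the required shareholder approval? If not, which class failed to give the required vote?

A: 3/5 of 5608701 = 3365220.60, rounded up to 3365221; 3,365,221 required, 3,364,211 in favor — not approved.
B: 3/4 of 17424449 = 13068336.75, rounded up to 13068337; 13,068,337 required, 13,068,859 in favor — approved.
C: 2/3 of 1420495 = 946996.67, rounded up to 946997; 946,997 required, 946,997 in favor — approved.
D: 3/5 of 1781493 = 1068895.80, rounded up to 1068896; 1,068,896 required, 1,069,078 in favor — approved.

Not approved — the A shares did not give the required vote.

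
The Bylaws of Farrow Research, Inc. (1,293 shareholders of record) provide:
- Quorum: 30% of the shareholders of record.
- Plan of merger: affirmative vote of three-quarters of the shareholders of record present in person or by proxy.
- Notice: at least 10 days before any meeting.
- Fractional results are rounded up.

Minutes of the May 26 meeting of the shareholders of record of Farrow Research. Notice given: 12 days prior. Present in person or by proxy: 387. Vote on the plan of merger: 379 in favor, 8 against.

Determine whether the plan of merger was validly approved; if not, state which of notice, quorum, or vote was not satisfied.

Notice: 12 days given; 10 required. Satisfied.
Quorum: 30% of 1,293 = 387.90, rounded up to 388; 387 present. Not satisfied.
Vote: requires three-fourths of those present (387); 3/4 of 387 = 290.25, rounded up to 291, so 291 needed; 379 in favor. Satisfied.

Invalid — quorum requirement not satisfied.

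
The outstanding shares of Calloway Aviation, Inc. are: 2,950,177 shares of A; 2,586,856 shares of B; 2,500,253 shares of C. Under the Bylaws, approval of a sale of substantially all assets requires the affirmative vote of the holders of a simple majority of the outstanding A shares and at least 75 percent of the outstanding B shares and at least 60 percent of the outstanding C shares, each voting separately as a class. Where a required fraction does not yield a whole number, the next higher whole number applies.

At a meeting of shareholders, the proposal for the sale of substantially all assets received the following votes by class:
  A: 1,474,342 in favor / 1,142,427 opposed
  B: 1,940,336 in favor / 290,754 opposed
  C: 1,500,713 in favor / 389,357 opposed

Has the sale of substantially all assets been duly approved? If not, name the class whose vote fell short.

A: a majority of 2950177 is 1475089; 1,475,089 required, 1,474,342 in favor — not approved.
B: 3/4 of 2586856 = 1940142; 1,940,142 required, 1,940,336 in favor — approved.
C: 3/5 of 2500253 = 1500151.80, rounded up to 1500152; 1,500,152 required, 1,500,713 in favor — approved.

Not approved — the A shares did not give the required vote.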